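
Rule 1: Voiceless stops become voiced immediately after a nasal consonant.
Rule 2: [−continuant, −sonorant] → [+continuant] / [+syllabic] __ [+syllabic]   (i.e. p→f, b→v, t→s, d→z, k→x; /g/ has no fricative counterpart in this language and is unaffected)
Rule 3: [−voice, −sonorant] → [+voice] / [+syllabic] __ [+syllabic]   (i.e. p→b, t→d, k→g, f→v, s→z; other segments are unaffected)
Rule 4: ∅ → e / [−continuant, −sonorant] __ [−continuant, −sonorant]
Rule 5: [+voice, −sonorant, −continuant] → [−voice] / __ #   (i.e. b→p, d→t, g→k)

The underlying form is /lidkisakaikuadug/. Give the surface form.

lidekizaxaixuazuk

Rule 1 (post-nasal voicing): no segment meets the environment; /lidkisakaikuadug/ is unchanged.
Rule 2 (intervocalic spirantization): /k/ is a stop between vowels /a/ and /a/, so it spirantizes to the fricative [x]. /k/ is a stop between vowels /i/ and /u/, so it spirantizes to the fricative [x]. /d/ is a stop between vowels /a/ and /u/, so it spirantizes to the fricative [z]. /lidkisakaikuadug/ → lidkisaxaixuazug.
Rule 3 (intervocalic voicing): /s/ is a voiceless obstruent between vowels /i/ and /a/, so it voices to [z]. /lidkisaxaixuazug/ → lidkizaxaixuazug.
Rule 4 (stop-cluster e-epenthesis): /d/ and /k/ form a stop–stop cluster, so [e] is inserted between them. /lidkizaxaixuazug/ → lidekizaxaixuazug.
Rule 5 (final devoicing): /g/ is a voiced stop in word-final position, so it devoices to [k]. /lidekizaxaixuazug/ → lidekizaxaixuazuk.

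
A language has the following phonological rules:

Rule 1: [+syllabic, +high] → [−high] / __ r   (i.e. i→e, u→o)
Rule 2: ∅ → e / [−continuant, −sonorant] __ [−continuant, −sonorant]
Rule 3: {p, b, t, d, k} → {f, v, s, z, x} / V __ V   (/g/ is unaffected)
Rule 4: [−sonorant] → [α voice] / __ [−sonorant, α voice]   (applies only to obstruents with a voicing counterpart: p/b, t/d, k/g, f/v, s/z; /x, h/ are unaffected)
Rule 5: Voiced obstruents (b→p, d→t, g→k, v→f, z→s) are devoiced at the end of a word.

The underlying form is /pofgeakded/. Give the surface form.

povgeaxezet

Rule 1 (pre-rhotic lowering): no segment meets the environment; /pofgeakded/ is unchanged.
Rule 2 (stop-cluster e-epenthesis): /k/ and /d/ form a stop–stop cluster, so [e] is inserted between them. /pofgeakded/ → pofgeakeded.
Rule 3 (intervocalic spirantization): /k/ is a stop between vowels /a/ and /e/, so it spirantizes to the fricative [x]. /d/ is a stop between vowels /e/ and /e/, so it spirantizes to the fricative [z]. /pofgeakeded/ → pofgeaxezed.
Rule 4 (regressive voicing assimilation): /f/ precedes the voiced obstruent /g/, so it voices to [v] by assimilation. /pofgeaxezed/ → povgeaxezed.
Rule 5 (final devoicing): /d/ is a voiced obstruent in word-final position, so it devoices to [t]. /povgeaxezed/ → povgeaxezet.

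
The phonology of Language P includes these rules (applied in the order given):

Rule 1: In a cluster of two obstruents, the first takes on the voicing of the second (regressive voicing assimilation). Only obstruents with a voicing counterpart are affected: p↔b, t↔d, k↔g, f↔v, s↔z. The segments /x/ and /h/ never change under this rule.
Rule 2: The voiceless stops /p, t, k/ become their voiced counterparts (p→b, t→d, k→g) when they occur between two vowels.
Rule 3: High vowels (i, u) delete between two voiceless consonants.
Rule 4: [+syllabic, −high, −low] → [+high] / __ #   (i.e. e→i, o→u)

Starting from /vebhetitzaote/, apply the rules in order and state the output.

Rule 1 (regressive voicing assimilation): /b/ precedes the voiceless obstruent /h/, so it devoices to [p] by assimilation. /t/ precedes the voiced obstruent /z/, so it voices to [d] by assimilation. /vebhetitzaote/ → vephetidzaote.
Rule 2 (intervocalic voicing): /t/ is a voiceless stop between vowels /e/ and /i/, so it voices to [d]. /t/ is a voiceless stop between vowels /o/ and /e/, so it voices to [d]. /vephetidzaote/ → vephedidzaode.
Rule 3 (high vowel syncope): no segment meets the environment; /vephedidzaode/ is unchanged.
Rule 4 (final vowel raising): /e/ is a mid vowel in word-final position, so it raises to [i]. /vephedidzaode/ → vephedidzaodi.

vephedidzaodi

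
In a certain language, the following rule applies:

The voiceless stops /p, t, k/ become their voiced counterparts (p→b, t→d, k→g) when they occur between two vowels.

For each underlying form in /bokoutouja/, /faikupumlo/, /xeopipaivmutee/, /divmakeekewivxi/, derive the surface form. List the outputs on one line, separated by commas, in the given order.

/bokoutouja/: /k/ is a voiceless stop between vowels /o/ and /o/, so it voices to [g]. /t/ is a voiceless stop between vowels /u/ and /o/, so it voices to [d]. → [bogoudouja].
/faikupumlo/: /k/ is a voiceless stop between vowels /i/ and /u/, so it voices to [g]. /p/ is a voiceless stop between vowels /u/ and /u/, so it voices to [b]. → [faigubumlo].
/xeopipaivmutee/: /p/ is a voiceless stop between vowels /o/ and /i/, so it voices to [b]. /p/ is a voiceless stop between vowels /i/ and /a/, so it voices to [b]. /t/ is a voiceless stop between vowels /u/ and /e/, so it voices to [d]. → [xeobibaivmudee].
/divmakeekewivxi/: /k/ is a voiceless stop between vowels /a/ and /e/, so it voices to [g]. /k/ is a voiceless stop between vowels /e/ and /e/, so it voices to [g]. → [divmageegewivxi].

bogoudouja, faigubumlo, xeobibaivmudee, divmageegewivxi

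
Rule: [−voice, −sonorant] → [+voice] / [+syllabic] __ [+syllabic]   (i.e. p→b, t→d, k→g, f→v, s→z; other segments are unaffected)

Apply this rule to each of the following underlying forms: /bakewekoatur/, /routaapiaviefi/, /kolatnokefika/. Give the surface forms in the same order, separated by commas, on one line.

bagewegoadur, roudaabiavievi, kolatnogeviga

/bakewekoatur/: /k/ is a voiceless obstruent between vowels /a/ and /e/, so it voices to [g]. /k/ is a voiceless obstruent between vowels /e/ and /o/, so it voices to [g]. /t/ is a voiceless obstruent between vowels /a/ and /u/, so it voices to [d]. → [bagewegoadur].
/routaapiaviefi/: /t/ is a voiceless obstruent between vowels /u/ and /a/, so it voices to [d]. /p/ is a voiceless obstruent between vowels /a/ and /i/, so it voices to [b]. /f/ is a voiceless obstruent between vowels /e/ and /i/, so it voices to [v]. → [roudaabiavievi].
/kolatnokefika/: /k/ is a voiceless obstruent between vowels /o/ and /e/, so it voices to [g]. /f/ is a voiceless obstruent between vowels /e/ and /i/, so it voices to [v]. /k/ is a voiceless obstruent between vowels /i/ and /a/, so it voices to [g]. → [kolatnogeviga].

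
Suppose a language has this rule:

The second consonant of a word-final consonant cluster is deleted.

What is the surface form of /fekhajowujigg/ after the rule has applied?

fekhajowujig

/g/ is the second consonant of a word-final cluster /gg/, so it deletes.
Surface form: [fekhajowujig].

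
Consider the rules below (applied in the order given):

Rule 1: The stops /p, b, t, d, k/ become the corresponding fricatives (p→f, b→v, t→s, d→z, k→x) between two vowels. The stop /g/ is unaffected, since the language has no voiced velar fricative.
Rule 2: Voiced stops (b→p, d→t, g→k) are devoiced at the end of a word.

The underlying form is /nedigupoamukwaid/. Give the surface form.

Rule 1 (intervocalic spirantization): /d/ is a stop between vowels /e/ and /i/, so it spirantizes to the fricative [z]. /p/ is a stop between vowels /u/ and /o/, so it spirantizes to the fricative [f]. /nedigupoamukwaid/ → nezigufoamukwaid.
Rule 2 (final devoicing): /d/ is a voiced stop in word-final position, so it devoices to [t]. /nezigufoamukwaid/ → nezigufoamukwait.

nezigufoamukwait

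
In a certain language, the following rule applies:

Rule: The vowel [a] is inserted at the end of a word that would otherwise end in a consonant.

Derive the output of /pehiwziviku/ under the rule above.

pehiwziviku

No segment of /pehiwziviku/ meets the structural description of the rule, so the form surfaces unchanged.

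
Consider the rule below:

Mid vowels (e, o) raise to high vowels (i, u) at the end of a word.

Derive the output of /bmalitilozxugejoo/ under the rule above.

bmalitilozxugejou

Scanning /bmalitilozxugejoo/: /o/ at position 9 is not in the conditioning environment; /e/ at position 14 is not in the conditioning environment; /o/ at position 16 is not in the conditioning environment; /o/ is a mid vowel in word-final position, so it raises to [u].
Result: [bmalitilozxugejou].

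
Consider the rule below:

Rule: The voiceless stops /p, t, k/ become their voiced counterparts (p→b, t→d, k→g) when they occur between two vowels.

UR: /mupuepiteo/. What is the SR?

mubuebideo

/p/ is a voiceless stop between vowels /u/ and /u/, so it voices to [b].
/p/ is a voiceless stop between vowels /e/ and /i/, so it voices to [b].
/t/ is a voiceless stop between vowels /i/ and /e/, so it voices to [d].
Surface form: [mubuebideo].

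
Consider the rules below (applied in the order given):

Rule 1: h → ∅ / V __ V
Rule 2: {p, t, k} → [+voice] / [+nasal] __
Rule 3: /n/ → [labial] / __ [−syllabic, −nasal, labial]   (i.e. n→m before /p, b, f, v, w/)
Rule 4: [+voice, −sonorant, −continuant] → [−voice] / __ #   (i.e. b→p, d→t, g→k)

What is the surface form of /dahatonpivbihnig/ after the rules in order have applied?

Rule 1 (intervocalic h-deletion): /h/ occurs between vowels /a/ and /a/, so it deletes. /dahatonpivbihnig/ → daatonpivbihnig.
Rule 2 (post-nasal voicing): /p/ is a voiceless stop immediately after the nasal /n/, so it voices to [b]. /daatonpivbihnig/ → daatonbivbihnig.
Rule 3 (nasal place assimilation): /n/ precedes the labial consonant /b/, so it assimilates in place to [m]. /daatonbivbihnig/ → daatombivbihnig.
Rule 4 (final devoicing): /g/ is a voiced stop in word-final position, so it devoices to [k]. /daatombivbihnig/ → daatombivbihnik.

daatombivbihnik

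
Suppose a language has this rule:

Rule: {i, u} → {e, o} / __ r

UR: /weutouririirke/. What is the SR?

/u/ is a high vowel immediately before /r/, so it lowers to [o].
/i/ is a high vowel immediately before /r/, so it lowers to [e].
/i/ is a high vowel immediately before /r/, so it lowers to [e].
Surface form: [weutoorerierke].

weutoorerierke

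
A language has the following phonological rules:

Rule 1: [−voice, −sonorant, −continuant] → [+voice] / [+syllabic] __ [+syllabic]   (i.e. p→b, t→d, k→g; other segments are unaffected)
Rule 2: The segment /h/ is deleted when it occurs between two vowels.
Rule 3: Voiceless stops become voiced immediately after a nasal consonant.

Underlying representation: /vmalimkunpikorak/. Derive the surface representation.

vmalimgunbigorak

Rule 1 (intervocalic voicing): /k/ is a voiceless stop between vowels /i/ and /o/, so it voices to [g]. /vmalimkunpikorak/ → vmalimkunpigorak.
Rule 2 (intervocalic h-deletion): no segment meets the environment; /vmalimkunpigorak/ is unchanged.
Rule 3 (post-nasal voicing): /k/ is a voiceless stop immediately after the nasal /m/, so it voices to [g]. /p/ is a voiceless stop immediately after the nasal /n/, so it voices to [b]. /vmalimkunpigorak/ → vmalimgunbigorak.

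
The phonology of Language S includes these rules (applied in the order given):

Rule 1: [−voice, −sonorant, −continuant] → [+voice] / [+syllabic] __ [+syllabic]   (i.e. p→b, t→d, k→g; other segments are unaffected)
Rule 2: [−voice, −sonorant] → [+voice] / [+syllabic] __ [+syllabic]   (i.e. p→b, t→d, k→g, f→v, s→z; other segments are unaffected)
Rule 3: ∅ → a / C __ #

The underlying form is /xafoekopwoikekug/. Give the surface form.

Rule 1 (intervocalic voicing): /k/ is a voiceless stop between vowels /e/ and /o/, so it voices to [g]. /k/ is a voiceless stop between vowels /i/ and /e/, so it voices to [g]. /k/ is a voiceless stop between vowels /e/ and /u/, so it voices to [g]. /xafoekopwoikekug/ → xafoegopwoigegug.
Rule 2 (intervocalic voicing): /f/ is a voiceless obstruent between vowels /a/ and /o/, so it voices to [v]. /xafoegopwoigegug/ → xavoegopwoigegug.
Rule 3 (final a-epenthesis): the form ends in the consonant /g/, so [a] is inserted word-finally. /xavoegopwoigegug/ → xavoegopwoigeguga.

xavoegopwoigeguga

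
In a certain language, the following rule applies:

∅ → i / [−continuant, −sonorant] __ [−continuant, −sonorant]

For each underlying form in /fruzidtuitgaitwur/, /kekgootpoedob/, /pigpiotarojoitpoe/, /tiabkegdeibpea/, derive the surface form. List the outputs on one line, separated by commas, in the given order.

/fruzidtuitgaitwur/: /d/ and /t/ form a stop–stop cluster, so [i] is inserted between them. /t/ and /g/ form a stop–stop cluster, so [i] is inserted between them. → [fruzidituitigaitwur].
/kekgootpoedob/: /k/ and /g/ form a stop–stop cluster, so [i] is inserted between them. /t/ and /p/ form a stop–stop cluster, so [i] is inserted between them. → [kekigootipoedob].
/pigpiotarojoitpoe/: /g/ and /p/ form a stop–stop cluster, so [i] is inserted between them. /t/ and /p/ form a stop–stop cluster, so [i] is inserted between them. → [pigipiotarojoitipoe].
/tiabkegdeibpea/: /b/ and /k/ form a stop–stop cluster, so [i] is inserted between them. /g/ and /d/ form a stop–stop cluster, so [i] is inserted between them. /b/ and /p/ form a stop–stop cluster, so [i] is inserted between them. → [tiabikegideibipea].

fruzidituitigaitwur, kekigootipoedob, pigipiotarojoitipoe, tiabikegideibipea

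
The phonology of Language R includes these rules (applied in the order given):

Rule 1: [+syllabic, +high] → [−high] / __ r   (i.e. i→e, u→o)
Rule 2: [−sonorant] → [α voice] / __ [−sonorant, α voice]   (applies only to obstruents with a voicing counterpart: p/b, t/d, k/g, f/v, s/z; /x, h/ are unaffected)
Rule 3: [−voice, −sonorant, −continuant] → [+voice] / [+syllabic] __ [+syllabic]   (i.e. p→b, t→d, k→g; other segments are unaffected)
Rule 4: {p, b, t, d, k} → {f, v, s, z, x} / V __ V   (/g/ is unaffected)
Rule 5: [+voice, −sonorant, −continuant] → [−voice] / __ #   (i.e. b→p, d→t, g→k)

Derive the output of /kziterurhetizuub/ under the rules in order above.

Rule 1 (pre-rhotic lowering): /u/ is a high vowel immediately before /r/, so it lowers to [o]. /kziterurhetizuub/ → kziterorhetizuub.
Rule 2 (regressive voicing assimilation): /k/ precedes the voiced obstruent /z/, so it voices to [g] by assimilation. /kziterorhetizuub/ → gziterorhetizuub.
Rule 3 (intervocalic voicing): /t/ is a voiceless stop between vowels /i/ and /e/, so it voices to [d]. /t/ is a voiceless stop between vowels /e/ and /i/, so it voices to [d]. /gziterorhetizuub/ → gziderorhedizuub.
Rule 4 (intervocalic spirantization): /d/ is a stop between vowels /i/ and /e/, so it spirantizes to the fricative [z]. /d/ is a stop between vowels /e/ and /i/, so it spirantizes to the fricative [z]. /gziderorhedizuub/ → gzizerorhezizuub.
Rule 5 (final devoicing): /b/ is a voiced stop in word-final position, so it devoices to [p]. /gzizerorhezizuub/ → gzizerorhezizuup.

gzizerorhezizuup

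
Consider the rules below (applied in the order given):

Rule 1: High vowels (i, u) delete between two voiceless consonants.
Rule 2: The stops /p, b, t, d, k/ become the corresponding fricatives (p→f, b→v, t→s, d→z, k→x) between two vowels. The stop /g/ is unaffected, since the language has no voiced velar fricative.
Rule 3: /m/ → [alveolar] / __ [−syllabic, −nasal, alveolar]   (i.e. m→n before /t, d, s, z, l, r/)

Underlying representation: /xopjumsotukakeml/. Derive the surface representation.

Rule 1 (high vowel syncope): /u/ is a high vowel flanked by voiceless consonants /t/ and /k/, so it deletes. /xopjumsotukakeml/ → xopjumsotkakeml.
Rule 2 (intervocalic spirantization): /k/ is a stop between vowels /a/ and /e/, so it spirantizes to the fricative [x]. /xopjumsotkakeml/ → xopjumsotkaxeml.
Rule 3 (nasal place assimilation): /m/ precedes the alveolar consonant /s/, so it assimilates in place to [n]. /m/ precedes the alveolar consonant /l/, so it assimilates in place to [n]. /xopjumsotkaxeml/ → xopjunsotkaxenl.

xopjunsotkaxenl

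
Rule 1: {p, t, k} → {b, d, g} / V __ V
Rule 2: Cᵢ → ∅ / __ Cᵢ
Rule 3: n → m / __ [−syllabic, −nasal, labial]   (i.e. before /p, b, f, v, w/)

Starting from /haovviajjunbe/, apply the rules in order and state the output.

haoviajumbe

Rule 1 (intervocalic voicing): no segment meets the environment; /haovviajjunbe/ is unchanged.
Rule 2 (degemination): /vv/ is a geminate; the first /v/ deletes. /jj/ is a geminate; the first /j/ deletes. /haovviajjunbe/ → haoviajunbe.
Rule 3 (nasal place assimilation): /n/ precedes the labial consonant /b/, so it assimilates in place to [m]. /haoviajunbe/ → haoviajumbe.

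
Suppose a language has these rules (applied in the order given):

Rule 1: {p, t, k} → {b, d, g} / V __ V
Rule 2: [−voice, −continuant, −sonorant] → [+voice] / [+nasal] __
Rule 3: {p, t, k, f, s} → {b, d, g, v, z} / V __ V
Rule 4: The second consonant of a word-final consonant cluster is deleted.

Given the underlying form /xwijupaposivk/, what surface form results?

xwijubaboziv

Rule 1 (intervocalic voicing): /p/ is a voiceless stop between vowels /u/ and /a/, so it voices to [b]. /p/ is a voiceless stop between vowels /a/ and /o/, so it voices to [b]. /xwijupaposivk/ → xwijubabosivk.
Rule 2 (post-nasal voicing): no segment meets the environment; /xwijubabosivk/ is unchanged.
Rule 3 (intervocalic voicing): /s/ is a voiceless obstruent between vowels /o/ and /i/, so it voices to [z]. /xwijubabosivk/ → xwijubabozivk.
Rule 4 (final cluster simplification): /k/ is the second consonant of a word-final cluster /vk/, so it deletes. /xwijubabozivk/ → xwijubaboziv.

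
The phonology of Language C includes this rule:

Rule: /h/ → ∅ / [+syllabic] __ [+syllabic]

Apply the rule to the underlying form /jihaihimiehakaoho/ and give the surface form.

jiaiimieakaoo

/h/ occurs between vowels /i/ and /a/, so it deletes.
/h/ occurs between vowels /i/ and /i/, so it deletes.
/h/ occurs between vowels /e/ and /a/, so it deletes.
/h/ occurs between vowels /o/ and /o/, so it deletes.
Surface form: [jiaiimieakaoo].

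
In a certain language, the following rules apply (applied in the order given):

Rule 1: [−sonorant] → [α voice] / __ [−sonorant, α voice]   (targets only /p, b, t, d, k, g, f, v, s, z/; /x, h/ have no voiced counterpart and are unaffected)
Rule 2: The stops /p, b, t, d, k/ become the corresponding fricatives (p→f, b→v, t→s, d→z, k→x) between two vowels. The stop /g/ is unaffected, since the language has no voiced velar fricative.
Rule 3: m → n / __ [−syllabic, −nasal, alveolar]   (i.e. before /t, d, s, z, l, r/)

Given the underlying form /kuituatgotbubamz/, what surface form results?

Rule 1 (regressive voicing assimilation): /t/ precedes the voiced obstruent /g/, so it voices to [d] by assimilation. /t/ precedes the voiced obstruent /b/, so it voices to [d] by assimilation. /kuituatgotbubamz/ → kuituadgodbubamz.
Rule 2 (intervocalic spirantization): /t/ is a stop between vowels /i/ and /u/, so it spirantizes to the fricative [s]. /b/ is a stop between vowels /u/ and /a/, so it spirantizes to the fricative [v]. /kuituadgodbubamz/ → kuisuadgodbuvamz.
Rule 3 (nasal place assimilation): /m/ precedes the alveolar consonant /z/, so it assimilates in place to [n]. /kuisuadgodbuvamz/ → kuisuadgodbuvanz.

kuisuadgodbuvanz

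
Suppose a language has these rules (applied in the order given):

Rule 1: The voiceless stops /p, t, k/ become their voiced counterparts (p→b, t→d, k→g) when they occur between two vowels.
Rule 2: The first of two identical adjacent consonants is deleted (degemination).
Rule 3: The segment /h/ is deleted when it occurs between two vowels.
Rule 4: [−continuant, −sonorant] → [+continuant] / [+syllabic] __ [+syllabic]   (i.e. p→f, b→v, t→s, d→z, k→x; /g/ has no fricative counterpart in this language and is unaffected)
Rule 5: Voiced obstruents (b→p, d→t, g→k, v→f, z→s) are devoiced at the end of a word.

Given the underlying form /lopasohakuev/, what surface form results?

Rule 1 (intervocalic voicing): /p/ is a voiceless stop between vowels /o/ and /a/, so it voices to [b]. /k/ is a voiceless stop between vowels /a/ and /u/, so it voices to [g]. /lopasohakuev/ → lobasohaguev.
Rule 2 (degemination): no segment meets the environment; /lobasohaguev/ is unchanged.
Rule 3 (intervocalic h-deletion): /h/ occurs between vowels /o/ and /a/, so it deletes. /lobasohaguev/ → lobasoaguev.
Rule 4 (intervocalic spirantization): /b/ is a stop between vowels /o/ and /a/, so it spirantizes to the fricative [v]. /lobasoaguev/ → lovasoaguev.
Rule 5 (final devoicing): /v/ is a voiced obstruent in word-final position, so it devoices to [f]. /lovasoaguev/ → lovasoaguef.

lovasoaguef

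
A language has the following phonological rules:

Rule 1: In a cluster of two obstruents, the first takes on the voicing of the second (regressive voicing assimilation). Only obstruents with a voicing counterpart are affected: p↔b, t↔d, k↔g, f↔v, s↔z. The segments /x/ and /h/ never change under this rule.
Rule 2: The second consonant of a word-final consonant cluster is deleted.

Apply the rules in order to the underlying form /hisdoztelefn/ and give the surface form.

hizdostelef

Rule 1 (regressive voicing assimilation): /s/ precedes the voiced obstruent /d/, so it voices to [z] by assimilation. /z/ precedes the voiceless obstruent /t/, so it devoices to [s] by assimilation. /hisdoztelefn/ → hizdostelefn.
Rule 2 (final cluster simplification): /n/ is the second consonant of a word-final cluster /fn/, so it deletes. /hizdostelefn/ → hizdostelef.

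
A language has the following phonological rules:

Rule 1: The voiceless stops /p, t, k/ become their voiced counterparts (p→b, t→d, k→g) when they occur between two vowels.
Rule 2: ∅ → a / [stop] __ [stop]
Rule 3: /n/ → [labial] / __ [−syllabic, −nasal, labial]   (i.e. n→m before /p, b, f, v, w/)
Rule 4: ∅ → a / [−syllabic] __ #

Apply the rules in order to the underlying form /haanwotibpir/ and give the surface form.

haamwodibapira

Rule 1 (intervocalic voicing): /t/ is a voiceless stop between vowels /o/ and /i/, so it voices to [d]. /haanwotibpir/ → haanwodibpir.
Rule 2 (stop-cluster a-epenthesis): /b/ and /p/ form a stop–stop cluster, so [a] is inserted between them. /haanwodibpir/ → haanwodibapir.
Rule 3 (nasal place assimilation): /n/ precedes the labial consonant /w/, so it assimilates in place to [m]. /haanwodibapir/ → haamwodibapir.
Rule 4 (final a-epenthesis): the form ends in the consonant /r/, so [a] is inserted word-finally. /haamwodibapir/ → haamwodibapira.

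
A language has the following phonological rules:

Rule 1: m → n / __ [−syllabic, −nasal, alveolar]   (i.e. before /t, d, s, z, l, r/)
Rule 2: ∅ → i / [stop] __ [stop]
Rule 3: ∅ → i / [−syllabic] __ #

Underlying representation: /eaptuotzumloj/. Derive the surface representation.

eapituotzunloji

Rule 1 (nasal place assimilation): /m/ precedes the alveolar consonant /l/, so it assimilates in place to [n]. /eaptuotzumloj/ → eaptuotzunloj.
Rule 2 (stop-cluster i-epenthesis): /p/ and /t/ form a stop–stop cluster, so [i] is inserted between them. /eaptuotzunloj/ → eapituotzunloj.
Rule 3 (final i-epenthesis): the form ends in the consonant /j/, so [i] is inserted word-finally. /eapituotzunloj/ → eapituotzunloji.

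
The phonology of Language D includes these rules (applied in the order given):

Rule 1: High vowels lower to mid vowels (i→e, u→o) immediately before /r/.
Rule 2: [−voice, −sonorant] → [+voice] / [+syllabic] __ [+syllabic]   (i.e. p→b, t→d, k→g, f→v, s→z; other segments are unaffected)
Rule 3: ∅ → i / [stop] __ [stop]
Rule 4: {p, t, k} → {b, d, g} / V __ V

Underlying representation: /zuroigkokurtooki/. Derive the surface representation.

zoroigigogortoogi

Rule 1 (pre-rhotic lowering): /u/ is a high vowel immediately before /r/, so it lowers to [o]. /u/ is a high vowel immediately before /r/, so it lowers to [o]. /zuroigkokurtooki/ → zoroigkokortooki.
Rule 2 (intervocalic voicing): /k/ is a voiceless obstruent between vowels /o/ and /o/, so it voices to [g]. /k/ is a voiceless obstruent between vowels /o/ and /i/, so it voices to [g]. /zoroigkokortooki/ → zoroigkogortoogi.
Rule 3 (stop-cluster i-epenthesis): /g/ and /k/ form a stop–stop cluster, so [i] is inserted between them. /zoroigkogortoogi/ → zoroigikogortoogi.
Rule 4 (intervocalic voicing): /k/ is a voiceless stop between vowels /i/ and /o/, so it voices to [g]. /zoroigikogortoogi/ → zoroigigogortoogi.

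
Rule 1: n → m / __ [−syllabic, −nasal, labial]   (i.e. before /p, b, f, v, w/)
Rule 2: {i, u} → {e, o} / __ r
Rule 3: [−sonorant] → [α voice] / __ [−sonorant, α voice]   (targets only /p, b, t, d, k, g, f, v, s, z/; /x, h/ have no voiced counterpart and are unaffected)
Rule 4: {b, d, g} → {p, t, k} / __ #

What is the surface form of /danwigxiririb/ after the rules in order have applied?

Rule 1 (nasal place assimilation): /n/ precedes the labial consonant /w/, so it assimilates in place to [m]. /danwigxiririb/ → damwigxiririb.
Rule 2 (pre-rhotic lowering): /i/ is a high vowel immediately before /r/, so it lowers to [e]. /i/ is a high vowel immediately before /r/, so it lowers to [e]. /damwigxiririb/ → damwigxererib.
Rule 3 (regressive voicing assimilation): /g/ precedes the voiceless obstruent /x/, so it devoices to [k] by assimilation. /damwigxererib/ → damwikxererib.
Rule 4 (final devoicing): /b/ is a voiced stop in word-final position, so it devoices to [p]. /damwikxererib/ → damwikxererip.

damwikxererip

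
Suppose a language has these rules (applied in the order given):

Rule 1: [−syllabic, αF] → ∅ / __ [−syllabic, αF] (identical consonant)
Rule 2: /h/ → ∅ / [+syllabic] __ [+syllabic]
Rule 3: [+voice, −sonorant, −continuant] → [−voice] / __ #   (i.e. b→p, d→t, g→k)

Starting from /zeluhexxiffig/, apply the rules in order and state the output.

zeluexifik

Rule 1 (degemination): /xx/ is a geminate; the first /x/ deletes. /ff/ is a geminate; the first /f/ deletes. /zeluhexxiffig/ → zeluhexifig.
Rule 2 (intervocalic h-deletion): /h/ occurs between vowels /u/ and /e/, so it deletes. /zeluhexifig/ → zeluexifig.
Rule 3 (final devoicing): /g/ is a voiced stop in word-final position, so it devoices to [k]. /zeluexifig/ → zeluexifik.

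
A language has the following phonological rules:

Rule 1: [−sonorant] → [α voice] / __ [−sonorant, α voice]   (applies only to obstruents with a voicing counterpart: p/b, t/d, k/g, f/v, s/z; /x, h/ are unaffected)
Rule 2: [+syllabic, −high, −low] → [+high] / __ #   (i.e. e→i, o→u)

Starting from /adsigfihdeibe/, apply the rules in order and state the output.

atsikfihdeibi

Rule 1 (regressive voicing assimilation): /d/ precedes the voiceless obstruent /s/, so it devoices to [t] by assimilation. /g/ precedes the voiceless obstruent /f/, so it devoices to [k] by assimilation. /adsigfihdeibe/ → atsikfihdeibe.
Rule 2 (final vowel raising): /e/ is a mid vowel in word-final position, so it raises to [i]. /atsikfihdeibe/ → atsikfihdeibi.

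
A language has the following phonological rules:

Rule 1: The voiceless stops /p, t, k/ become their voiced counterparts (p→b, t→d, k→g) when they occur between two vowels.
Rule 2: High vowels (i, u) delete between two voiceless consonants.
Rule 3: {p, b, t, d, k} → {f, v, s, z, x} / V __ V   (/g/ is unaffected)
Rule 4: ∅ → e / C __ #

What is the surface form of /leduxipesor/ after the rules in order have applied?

lezuxivesore

Rule 1 (intervocalic voicing): /p/ is a voiceless stop between vowels /i/ and /e/, so it voices to [b]. /leduxipesor/ → leduxibesor.
Rule 2 (high vowel syncope): no segment meets the environment; /leduxibesor/ is unchanged.
Rule 3 (intervocalic spirantization): /d/ is a stop between vowels /e/ and /u/, so it spirantizes to the fricative [z]. /b/ is a stop between vowels /i/ and /e/, so it spirantizes to the fricative [v]. /leduxibesor/ → lezuxivesor.
Rule 4 (final e-epenthesis): the form ends in the consonant /r/, so [e] is inserted word-finally. /lezuxivesor/ → lezuxivesore.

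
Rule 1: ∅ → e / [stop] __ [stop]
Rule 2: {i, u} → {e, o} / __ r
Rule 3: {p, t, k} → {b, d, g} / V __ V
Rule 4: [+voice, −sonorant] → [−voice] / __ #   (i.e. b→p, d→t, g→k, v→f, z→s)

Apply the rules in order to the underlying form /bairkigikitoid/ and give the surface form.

baerkigigidoit

Rule 1 (stop-cluster e-epenthesis): no segment meets the environment; /bairkigikitoid/ is unchanged.
Rule 2 (pre-rhotic lowering): /i/ is a high vowel immediately before /r/, so it lowers to [e]. /bairkigikitoid/ → baerkigikitoid.
Rule 3 (intervocalic voicing): /k/ is a voiceless stop between vowels /i/ and /i/, so it voices to [g]. /t/ is a voiceless stop between vowels /i/ and /o/, so it voices to [d]. /baerkigikitoid/ → baerkigigidoid.
Rule 4 (final devoicing): /d/ is a voiced obstruent in word-final position, so it devoices to [t]. /baerkigigidoid/ → baerkigigidoit.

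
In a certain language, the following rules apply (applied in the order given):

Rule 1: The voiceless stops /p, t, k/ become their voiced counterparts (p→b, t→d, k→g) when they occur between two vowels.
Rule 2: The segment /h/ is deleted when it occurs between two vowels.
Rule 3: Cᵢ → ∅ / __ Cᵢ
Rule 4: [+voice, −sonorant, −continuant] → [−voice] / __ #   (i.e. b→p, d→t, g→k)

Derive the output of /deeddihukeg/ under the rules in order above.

deediugek

Rule 1 (intervocalic voicing): /k/ is a voiceless stop between vowels /u/ and /e/, so it voices to [g]. /deeddihukeg/ → deeddihugeg.
Rule 2 (intervocalic h-deletion): /h/ occurs between vowels /i/ and /u/, so it deletes. /deeddihugeg/ → deeddiugeg.
Rule 3 (degemination): /dd/ is a geminate; the first /d/ deletes. /deeddiugeg/ → deediugeg.
Rule 4 (final devoicing): /g/ is a voiced stop in word-final position, so it devoices to [k]. /deediugeg/ → deediugek.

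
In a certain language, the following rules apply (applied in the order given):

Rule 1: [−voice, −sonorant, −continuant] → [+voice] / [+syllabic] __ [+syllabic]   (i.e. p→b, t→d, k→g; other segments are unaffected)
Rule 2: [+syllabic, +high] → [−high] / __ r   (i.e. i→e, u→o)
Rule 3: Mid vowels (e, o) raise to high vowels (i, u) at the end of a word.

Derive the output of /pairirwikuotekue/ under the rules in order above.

paererwiguodegui

Rule 1 (intervocalic voicing): /k/ is a voiceless stop between vowels /i/ and /u/, so it voices to [g]. /t/ is a voiceless stop between vowels /o/ and /e/, so it voices to [d]. /k/ is a voiceless stop between vowels /e/ and /u/, so it voices to [g]. /pairirwikuotekue/ → pairirwiguodegue.
Rule 2 (pre-rhotic lowering): /i/ is a high vowel immediately before /r/, so it lowers to [e]. /i/ is a high vowel immediately before /r/, so it lowers to [e]. /pairirwiguodegue/ → paererwiguodegue.
Rule 3 (final vowel raising): /e/ is a mid vowel in word-final position, so it raises to [i]. /paererwiguodegue/ → paererwiguodegui.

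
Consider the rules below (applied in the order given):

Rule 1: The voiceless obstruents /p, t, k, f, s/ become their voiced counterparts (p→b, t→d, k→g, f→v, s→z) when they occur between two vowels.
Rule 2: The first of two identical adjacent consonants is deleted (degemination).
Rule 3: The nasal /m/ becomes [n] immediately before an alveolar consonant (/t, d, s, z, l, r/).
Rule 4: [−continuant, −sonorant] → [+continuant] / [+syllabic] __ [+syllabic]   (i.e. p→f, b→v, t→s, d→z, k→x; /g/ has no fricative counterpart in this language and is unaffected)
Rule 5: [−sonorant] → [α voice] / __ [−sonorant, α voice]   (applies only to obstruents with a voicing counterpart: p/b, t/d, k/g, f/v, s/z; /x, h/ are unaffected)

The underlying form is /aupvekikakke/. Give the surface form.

Rule 1 (intervocalic voicing): /k/ is a voiceless obstruent between vowels /e/ and /i/, so it voices to [g]. /k/ is a voiceless obstruent between vowels /i/ and /a/, so it voices to [g]. /aupvekikakke/ → aupvegigakke.
Rule 2 (degemination): /kk/ is a geminate; the first /k/ deletes. /aupvegigakke/ → aupvegigake.
Rule 3 (nasal place assimilation): no segment meets the environment; /aupvegigake/ is unchanged.
Rule 4 (intervocalic spirantization): /k/ is a stop between vowels /a/ and /e/, so it spirantizes to the fricative [x]. /aupvegigake/ → aupvegigaxe.
Rule 5 (regressive voicing assimilation): /p/ precedes the voiced obstruent /v/, so it voices to [b] by assimilation. /aupvegigaxe/ → aubvegigaxe.

aubvegigaxe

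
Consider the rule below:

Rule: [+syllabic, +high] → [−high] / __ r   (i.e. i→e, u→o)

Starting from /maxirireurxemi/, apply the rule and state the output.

maxerereorxemi

/i/ is a high vowel immediately before /r/, so it lowers to [e].
/i/ is a high vowel immediately before /r/, so it lowers to [e].
/u/ is a high vowel immediately before /r/, so it lowers to [o].
Surface form: [maxerereorxemi].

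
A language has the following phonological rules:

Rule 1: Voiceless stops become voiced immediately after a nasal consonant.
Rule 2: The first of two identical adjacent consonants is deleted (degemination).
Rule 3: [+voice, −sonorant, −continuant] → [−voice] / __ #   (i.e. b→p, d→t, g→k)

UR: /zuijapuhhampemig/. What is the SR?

zuijapuhambemik

Rule 1 (post-nasal voicing): /p/ is a voiceless stop immediately after the nasal /m/, so it voices to [b]. /zuijapuhhampemig/ → zuijapuhhambemig.
Rule 2 (degemination): /hh/ is a geminate; the first /h/ deletes. /zuijapuhhambemig/ → zuijapuhambemig.
Rule 3 (final devoicing): /g/ is a voiced stop in word-final position, so it devoices to [k]. /zuijapuhambemig/ → zuijapuhambemik.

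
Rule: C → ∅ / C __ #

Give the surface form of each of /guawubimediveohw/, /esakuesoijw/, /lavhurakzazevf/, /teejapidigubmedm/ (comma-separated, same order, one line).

/guawubimediveohw/: /w/ is the second consonant of a word-final cluster /hw/, so it deletes. → [guawubimediveoh].
/esakuesoijw/: /w/ is the second consonant of a word-final cluster /jw/, so it deletes. → [esakuesoij].
/lavhurakzazevf/: /f/ is the second consonant of a word-final cluster /vf/, so it deletes. → [lavhurakzazev].
/teejapidigubmedm/: /m/ is the second consonant of a word-final cluster /dm/, so it deletes. → [teejapidigubmed].

guawubimediveoh, esakuesoij, lavhurakzazev, teejapidigubmed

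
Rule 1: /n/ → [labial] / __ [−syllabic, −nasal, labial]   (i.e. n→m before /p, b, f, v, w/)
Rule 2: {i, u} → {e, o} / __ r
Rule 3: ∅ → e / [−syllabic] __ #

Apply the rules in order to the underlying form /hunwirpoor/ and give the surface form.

humwerpoore

Rule 1 (nasal place assimilation): /n/ precedes the labial consonant /w/, so it assimilates in place to [m]. /hunwirpoor/ → humwirpoor.
Rule 2 (pre-rhotic lowering): /i/ is a high vowel immediately before /r/, so it lowers to [e]. /humwirpoor/ → humwerpoor.
Rule 3 (final e-epenthesis): the form ends in the consonant /r/, so [e] is inserted word-finally. /humwerpoor/ → humwerpoore.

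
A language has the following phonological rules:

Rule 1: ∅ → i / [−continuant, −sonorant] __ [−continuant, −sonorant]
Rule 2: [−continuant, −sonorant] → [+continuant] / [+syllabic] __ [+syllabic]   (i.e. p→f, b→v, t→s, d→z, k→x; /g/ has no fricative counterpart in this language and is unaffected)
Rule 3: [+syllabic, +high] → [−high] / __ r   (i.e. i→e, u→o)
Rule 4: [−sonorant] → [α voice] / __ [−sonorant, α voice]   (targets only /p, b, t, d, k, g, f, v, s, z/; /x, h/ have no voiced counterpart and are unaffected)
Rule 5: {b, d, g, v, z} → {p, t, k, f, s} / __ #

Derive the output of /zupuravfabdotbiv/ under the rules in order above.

Rule 1 (stop-cluster i-epenthesis): /b/ and /d/ form a stop–stop cluster, so [i] is inserted between them. /t/ and /b/ form a stop–stop cluster, so [i] is inserted between them. /zupuravfabdotbiv/ → zupuravfabidotibiv.
Rule 2 (intervocalic spirantization): /p/ is a stop between vowels /u/ and /u/, so it spirantizes to the fricative [f]. /b/ is a stop between vowels /a/ and /i/, so it spirantizes to the fricative [v]. /d/ is a stop between vowels /i/ and /o/, so it spirantizes to the fricative [z]. /t/ is a stop between vowels /o/ and /i/, so it spirantizes to the fricative [s]. /b/ is a stop between vowels /i/ and /i/, so it spirantizes to the fricative [v]. /zupuravfabidotibiv/ → zufuravfavizosiviv.
Rule 3 (pre-rhotic lowering): /u/ is a high vowel immediately before /r/, so it lowers to [o]. /zufuravfavizosiviv/ → zuforavfavizosiviv.
Rule 4 (regressive voicing assimilation): /v/ precedes the voiceless obstruent /f/, so it devoices to [f] by assimilation. /zuforavfavizosiviv/ → zuforaffavizosiviv.
Rule 5 (final devoicing): /v/ is a voiced obstruent in word-final position, so it devoices to [f]. /zuforaffavizosiviv/ → zuforaffavizosivif.

zuforaffavizosivif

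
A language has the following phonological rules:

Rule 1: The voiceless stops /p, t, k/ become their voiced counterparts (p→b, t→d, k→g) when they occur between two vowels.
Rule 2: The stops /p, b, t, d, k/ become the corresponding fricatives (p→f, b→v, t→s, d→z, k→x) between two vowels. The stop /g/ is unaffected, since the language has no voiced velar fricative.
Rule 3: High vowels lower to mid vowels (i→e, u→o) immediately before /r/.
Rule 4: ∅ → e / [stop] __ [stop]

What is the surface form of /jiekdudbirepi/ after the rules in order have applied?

Rule 1 (intervocalic voicing): /p/ is a voiceless stop between vowels /e/ and /i/, so it voices to [b]. /jiekdudbirepi/ → jiekdudbirebi.
Rule 2 (intervocalic spirantization): /b/ is a stop between vowels /e/ and /i/, so it spirantizes to the fricative [v]. /jiekdudbirebi/ → jiekdudbirevi.
Rule 3 (pre-rhotic lowering): /i/ is a high vowel immediately before /r/, so it lowers to [e]. /jiekdudbirevi/ → jiekdudberevi.
Rule 4 (stop-cluster e-epenthesis): /k/ and /d/ form a stop–stop cluster, so [e] is inserted between them. /d/ and /b/ form a stop–stop cluster, so [e] is inserted between them. /jiekdudberevi/ → jiekedudeberevi.

jiekedudeberevi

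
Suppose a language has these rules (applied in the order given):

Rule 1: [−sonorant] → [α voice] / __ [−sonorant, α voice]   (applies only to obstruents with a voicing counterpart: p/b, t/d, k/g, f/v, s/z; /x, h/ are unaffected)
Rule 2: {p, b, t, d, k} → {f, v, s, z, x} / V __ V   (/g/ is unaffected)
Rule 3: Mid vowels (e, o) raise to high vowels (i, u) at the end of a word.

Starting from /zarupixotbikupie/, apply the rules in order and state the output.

Rule 1 (regressive voicing assimilation): /t/ precedes the voiced obstruent /b/, so it voices to [d] by assimilation. /zarupixotbikupie/ → zarupixodbikupie.
Rule 2 (intervocalic spirantization): /p/ is a stop between vowels /u/ and /i/, so it spirantizes to the fricative [f]. /k/ is a stop between vowels /i/ and /u/, so it spirantizes to the fricative [x]. /p/ is a stop between vowels /u/ and /i/, so it spirantizes to the fricative [f]. /zarupixodbikupie/ → zarufixodbixufie.
Rule 3 (final vowel raising): /e/ is a mid vowel in word-final position, so it raises to [i]. /zarufixodbixufie/ → zarufixodbixufii.

zarufixodbixufii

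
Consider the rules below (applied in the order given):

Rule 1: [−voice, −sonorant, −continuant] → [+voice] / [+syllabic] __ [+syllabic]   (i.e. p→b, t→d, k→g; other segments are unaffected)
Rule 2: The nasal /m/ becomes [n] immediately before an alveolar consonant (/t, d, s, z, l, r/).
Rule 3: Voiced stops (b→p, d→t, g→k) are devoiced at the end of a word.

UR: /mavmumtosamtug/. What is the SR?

Rule 1 (intervocalic voicing): no segment meets the environment; /mavmumtosamtug/ is unchanged.
Rule 2 (nasal place assimilation): /m/ precedes the alveolar consonant /t/, so it assimilates in place to [n]. /m/ precedes the alveolar consonant /t/, so it assimilates in place to [n]. /mavmumtosamtug/ → mavmuntosantug.
Rule 3 (final devoicing): /g/ is a voiced stop in word-final position, so it devoices to [k]. /mavmuntosantug/ → mavmuntosantuk.

mavmuntosantuk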